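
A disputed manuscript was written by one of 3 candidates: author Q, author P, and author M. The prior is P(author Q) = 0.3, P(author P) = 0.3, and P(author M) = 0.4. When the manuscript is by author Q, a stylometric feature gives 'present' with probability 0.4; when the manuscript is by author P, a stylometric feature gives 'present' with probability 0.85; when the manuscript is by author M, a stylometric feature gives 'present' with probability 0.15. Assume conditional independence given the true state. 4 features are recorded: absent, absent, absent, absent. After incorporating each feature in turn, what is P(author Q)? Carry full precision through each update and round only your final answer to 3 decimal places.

Apply Bayes' rule sequentially, carrying P(author Q) forward.
After 'absent': normaliser = 0.6·0.3000 + 0.15·0.3000 + 0.85·0.4000; P(author Q) ≈ 0.3186, P(author P) ≈ 0.0796, P(author M) ≈ 0.6018
After 'absent': normaliser = 0.6·0.3186 + 0.15·0.0796 + 0.85·0.6018; P(author Q) ≈ 0.2675, P(author P) ≈ 0.0167, P(author M) ≈ 0.7158
After 'absent': normaliser = 0.6·0.2675 + 0.15·0.0167 + 0.85·0.7158; P(author Q) ≈ 0.2081, P(author P) ≈ 0.0033, P(author M) ≈ 0.7887
After 'absent': normaliser = 0.6·0.2081 + 0.15·0.0033 + 0.85·0.7887; P(author Q) ≈ 0.1569, P(author P) ≈ 0.0006, P(author M) ≈ 0.8425

0.157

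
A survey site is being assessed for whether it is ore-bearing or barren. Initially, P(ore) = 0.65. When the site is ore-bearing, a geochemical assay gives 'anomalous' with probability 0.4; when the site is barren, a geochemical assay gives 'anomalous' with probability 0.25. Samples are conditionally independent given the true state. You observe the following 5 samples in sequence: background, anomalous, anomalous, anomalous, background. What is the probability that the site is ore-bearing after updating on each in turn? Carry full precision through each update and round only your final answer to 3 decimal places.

Apply Bayes' rule sequentially, carrying P(ore) forward.
After 'background': P(ore) = 0.6·0.6500 / (0.6·0.6500 + 0.75·0.3500) ≈ 0.5977
After 'anomalous': P(ore) = 0.4·0.5977 / (0.4·0.5977 + 0.25·0.4023) ≈ 0.7039
After 'anomalous': P(ore) = 0.4·0.7039 / (0.4·0.7039 + 0.25·0.2961) ≈ 0.7918
After 'anomalous': P(ore) = 0.4·0.7918 / (0.4·0.7918 + 0.25·0.2082) ≈ 0.8589
After 'background': P(ore) = 0.6·0.8589 / (0.6·0.8589 + 0.75·0.1411) ≈ 0.8296

0.830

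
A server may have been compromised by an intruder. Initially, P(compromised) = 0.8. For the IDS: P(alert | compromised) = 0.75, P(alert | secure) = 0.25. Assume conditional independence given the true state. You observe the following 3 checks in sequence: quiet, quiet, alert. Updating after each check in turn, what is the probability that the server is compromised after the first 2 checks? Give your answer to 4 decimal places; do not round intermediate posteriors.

Each posterior becomes the prior for the next update.
After 'quiet': P(compromised) = 0.25·0.8000 / (0.25·0.8000 + 0.75·0.2000) ≈ 0.5714
After 'quiet': P(compromised) = 0.25·0.5714 / (0.25·0.5714 + 0.75·0.4286) ≈ 0.3077

0.3077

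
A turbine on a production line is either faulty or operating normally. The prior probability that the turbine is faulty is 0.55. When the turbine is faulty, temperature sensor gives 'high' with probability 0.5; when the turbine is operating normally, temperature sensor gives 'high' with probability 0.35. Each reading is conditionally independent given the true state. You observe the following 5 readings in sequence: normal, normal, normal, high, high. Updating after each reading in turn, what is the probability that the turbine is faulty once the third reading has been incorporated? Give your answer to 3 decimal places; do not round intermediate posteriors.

Each posterior becomes the prior for the next update.
After 'normal': P(faulty) = 0.5·0.5500 / (0.5·0.5500 + 0.65·0.4500) ≈ 0.4846
After 'normal': P(faulty) = 0.5·0.4846 / (0.5·0.4846 + 0.65·0.5154) ≈ 0.4197
After 'normal': P(faulty) = 0.5·0.4197 / (0.5·0.4197 + 0.65·0.5803) ≈ 0.3575

0.357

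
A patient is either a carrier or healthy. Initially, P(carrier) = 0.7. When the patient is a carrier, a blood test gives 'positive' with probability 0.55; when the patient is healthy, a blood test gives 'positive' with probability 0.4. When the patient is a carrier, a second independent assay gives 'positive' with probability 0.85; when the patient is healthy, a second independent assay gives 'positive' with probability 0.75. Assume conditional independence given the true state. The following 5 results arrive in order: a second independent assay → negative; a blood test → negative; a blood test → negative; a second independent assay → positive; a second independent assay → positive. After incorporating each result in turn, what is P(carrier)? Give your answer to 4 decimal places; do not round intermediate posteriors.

0.5029

After a second independent assay='negative': P(carrier) = 0.15·0.7000 / (0.15·0.7000 + 0.25·0.3000) ≈ 0.5833
After a blood test='negative': P(carrier) = 0.45·0.5833 / (0.45·0.5833 + 0.6·0.4167) ≈ 0.5122
After a blood test='negative': P(carrier) = 0.45·0.5122 / (0.45·0.5122 + 0.6·0.4878) ≈ 0.4406
After a second independent assay='positive': P(carrier) = 0.85·0.4406 / (0.85·0.4406 + 0.75·0.5594) ≈ 0.4716
After a second independent assay='positive': P(carrier) = 0.85·0.4716 / (0.85·0.4716 + 0.75·0.5284) ≈ 0.5029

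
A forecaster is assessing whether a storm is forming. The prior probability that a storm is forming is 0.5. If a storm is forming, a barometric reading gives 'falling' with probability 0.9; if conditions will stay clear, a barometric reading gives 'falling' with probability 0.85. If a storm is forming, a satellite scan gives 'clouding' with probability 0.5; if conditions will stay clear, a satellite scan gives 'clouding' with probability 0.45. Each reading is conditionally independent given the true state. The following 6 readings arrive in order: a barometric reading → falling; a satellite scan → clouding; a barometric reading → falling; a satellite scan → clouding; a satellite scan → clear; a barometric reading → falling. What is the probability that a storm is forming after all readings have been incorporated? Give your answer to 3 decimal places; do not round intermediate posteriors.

0.571

After a barometric reading='falling': P(storm) = 0.9·0.5000 / (0.9·0.5000 + 0.85·0.5000) ≈ 0.5143
After a satellite scan='clouding': P(storm) = 0.5·0.5143 / (0.5·0.5143 + 0.45·0.4857) ≈ 0.5405
After a barometric reading='falling': P(storm) = 0.9·0.5405 / (0.9·0.5405 + 0.85·0.4595) ≈ 0.5547
After a satellite scan='clouding': P(storm) = 0.5·0.5547 / (0.5·0.5547 + 0.45·0.4453) ≈ 0.5806
After a satellite scan='clear': P(storm) = 0.5·0.5806 / (0.5·0.5806 + 0.55·0.4194) ≈ 0.5572
After a barometric reading='falling': P(storm) = 0.9·0.5572 / (0.9·0.5572 + 0.85·0.4428) ≈ 0.5712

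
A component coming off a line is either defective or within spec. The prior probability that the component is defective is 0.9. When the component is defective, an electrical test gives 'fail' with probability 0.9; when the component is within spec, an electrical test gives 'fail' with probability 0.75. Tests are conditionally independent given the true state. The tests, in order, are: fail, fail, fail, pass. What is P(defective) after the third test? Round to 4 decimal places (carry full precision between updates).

After 'fail': P(defective) = 0.9·0.9000 / (0.9·0.9000 + 0.75·0.1000) ≈ 0.9153
After 'fail': P(defective) = 0.9·0.9153 / (0.9·0.9153 + 0.75·0.0847) ≈ 0.9284
After 'fail': P(defective) = 0.9·0.9284 / (0.9·0.9284 + 0.75·0.0716) ≈ 0.9396

0.9396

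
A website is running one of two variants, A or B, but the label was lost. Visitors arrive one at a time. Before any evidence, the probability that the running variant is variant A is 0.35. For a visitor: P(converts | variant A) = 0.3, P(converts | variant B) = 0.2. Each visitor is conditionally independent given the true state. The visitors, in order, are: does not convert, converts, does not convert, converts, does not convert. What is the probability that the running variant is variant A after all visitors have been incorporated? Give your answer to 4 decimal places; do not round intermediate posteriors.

Apply Bayes' rule sequentially, carrying P(A) forward.
After 'does not convert': P(A) = 0.7·0.3500 / (0.7·0.3500 + 0.8·0.6500) ≈ 0.3203
After 'converts': P(A) = 0.3·0.3203 / (0.3·0.3203 + 0.2·0.6797) ≈ 0.4141
After 'does not convert': P(A) = 0.7·0.4141 / (0.7·0.4141 + 0.8·0.5859) ≈ 0.3821
After 'converts': P(A) = 0.3·0.3821 / (0.3·0.3821 + 0.2·0.6179) ≈ 0.4812
After 'does not convert': P(A) = 0.7·0.4812 / (0.7·0.4812 + 0.8·0.5188) ≈ 0.4480

0.4480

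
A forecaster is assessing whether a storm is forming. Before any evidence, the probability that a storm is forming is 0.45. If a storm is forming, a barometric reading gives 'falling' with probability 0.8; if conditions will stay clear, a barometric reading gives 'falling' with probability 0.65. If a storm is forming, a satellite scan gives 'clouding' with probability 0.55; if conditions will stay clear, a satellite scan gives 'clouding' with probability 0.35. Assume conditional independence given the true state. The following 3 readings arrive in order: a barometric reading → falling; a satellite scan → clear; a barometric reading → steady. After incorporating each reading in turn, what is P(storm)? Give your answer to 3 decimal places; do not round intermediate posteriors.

0.285

Each posterior becomes the prior for the next update.
After a barometric reading='falling': P(storm) = 0.8·0.4500 / (0.8·0.4500 + 0.65·0.5500) ≈ 0.5017
After a satellite scan='clear': P(storm) = 0.45·0.5017 / (0.45·0.5017 + 0.65·0.4983) ≈ 0.4108
After a barometric reading='steady': P(storm) = 0.2·0.4108 / (0.2·0.4108 + 0.35·0.5892) ≈ 0.2849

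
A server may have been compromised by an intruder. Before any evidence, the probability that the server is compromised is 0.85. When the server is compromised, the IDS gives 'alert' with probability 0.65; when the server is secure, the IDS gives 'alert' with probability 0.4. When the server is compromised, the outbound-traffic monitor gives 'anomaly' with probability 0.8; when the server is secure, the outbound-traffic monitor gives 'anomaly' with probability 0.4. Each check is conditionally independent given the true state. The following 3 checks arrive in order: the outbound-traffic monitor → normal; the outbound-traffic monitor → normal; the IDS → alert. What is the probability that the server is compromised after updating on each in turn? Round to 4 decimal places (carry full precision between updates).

0.5057

After the outbound-traffic monitor='normal': P(compromised) = 0.2·0.8500 / (0.2·0.8500 + 0.6·0.1500) ≈ 0.6538
After the outbound-traffic monitor='normal': P(compromised) = 0.2·0.6538 / (0.2·0.6538 + 0.6·0.3462) ≈ 0.3864
After the IDS='alert': P(compromised) = 0.65·0.3864 / (0.65·0.3864 + 0.4·0.6136) ≈ 0.5057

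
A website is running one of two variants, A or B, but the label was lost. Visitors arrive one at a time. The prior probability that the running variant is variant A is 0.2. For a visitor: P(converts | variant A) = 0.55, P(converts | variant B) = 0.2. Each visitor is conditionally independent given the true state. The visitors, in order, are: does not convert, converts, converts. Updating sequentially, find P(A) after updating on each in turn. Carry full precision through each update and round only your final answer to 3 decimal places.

0.515

After 'does not convert': P(A) = 0.45·0.2000 / (0.45·0.2000 + 0.8·0.8000) ≈ 0.1233
After 'converts': P(A) = 0.55·0.1233 / (0.55·0.1233 + 0.2·0.8767) ≈ 0.2789
After 'converts': P(A) = 0.55·0.2789 / (0.55·0.2789 + 0.2·0.7211) ≈ 0.5154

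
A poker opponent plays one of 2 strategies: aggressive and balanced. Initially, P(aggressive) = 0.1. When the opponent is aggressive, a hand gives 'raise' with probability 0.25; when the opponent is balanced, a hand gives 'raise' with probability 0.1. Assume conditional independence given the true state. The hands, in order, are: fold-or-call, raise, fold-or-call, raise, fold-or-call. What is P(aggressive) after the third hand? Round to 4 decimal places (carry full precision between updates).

0.1617

After 'fold-or-call': P(aggressive) = 0.75·0.1000 / (0.75·0.1000 + 0.9·0.9000) ≈ 0.0847
After 'raise': P(aggressive) = 0.25·0.0847 / (0.25·0.0847 + 0.1·0.9153) ≈ 0.1880
After 'fold-or-call': P(aggressive) = 0.75·0.1880 / (0.75·0.1880 + 0.9·0.8120) ≈ 0.1617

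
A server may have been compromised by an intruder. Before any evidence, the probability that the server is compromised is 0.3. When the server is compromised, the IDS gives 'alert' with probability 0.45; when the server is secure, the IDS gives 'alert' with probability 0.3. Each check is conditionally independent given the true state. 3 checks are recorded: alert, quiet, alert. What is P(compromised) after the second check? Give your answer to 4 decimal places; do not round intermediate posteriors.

After 'alert': P(compromised) = 0.45·0.3000 / (0.45·0.3000 + 0.3·0.7000) ≈ 0.3913
After 'quiet': P(compromised) = 0.55·0.3913 / (0.55·0.3913 + 0.7·0.6087) ≈ 0.3356

0.3356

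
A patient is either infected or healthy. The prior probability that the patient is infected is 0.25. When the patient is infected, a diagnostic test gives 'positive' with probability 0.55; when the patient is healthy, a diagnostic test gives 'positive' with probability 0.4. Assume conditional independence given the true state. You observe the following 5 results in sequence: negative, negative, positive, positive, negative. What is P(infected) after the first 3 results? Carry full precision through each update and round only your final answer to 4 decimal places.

0.2050

After 'negative': P(infected) = 0.45·0.2500 / (0.45·0.2500 + 0.6·0.7500) ≈ 0.2000
After 'negative': P(infected) = 0.45·0.2000 / (0.45·0.2000 + 0.6·0.8000) ≈ 0.1579
After 'positive': P(infected) = 0.55·0.1579 / (0.55·0.1579 + 0.4·0.8421) ≈ 0.2050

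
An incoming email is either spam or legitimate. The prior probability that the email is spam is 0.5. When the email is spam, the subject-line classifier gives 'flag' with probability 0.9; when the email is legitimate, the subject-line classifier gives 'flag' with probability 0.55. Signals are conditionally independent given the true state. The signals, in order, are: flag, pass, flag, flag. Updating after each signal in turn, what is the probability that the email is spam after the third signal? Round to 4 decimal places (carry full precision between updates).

0.3731

Apply Bayes' rule sequentially, carrying P(spam) forward.
After 'flag': P(spam) = 0.9·0.5000 / (0.9·0.5000 + 0.55·0.5000) ≈ 0.6207
After 'pass': P(spam) = 0.1·0.6207 / (0.1·0.6207 + 0.45·0.3793) ≈ 0.2667
After 'flag': P(spam) = 0.9·0.2667 / (0.9·0.2667 + 0.55·0.7333) ≈ 0.3731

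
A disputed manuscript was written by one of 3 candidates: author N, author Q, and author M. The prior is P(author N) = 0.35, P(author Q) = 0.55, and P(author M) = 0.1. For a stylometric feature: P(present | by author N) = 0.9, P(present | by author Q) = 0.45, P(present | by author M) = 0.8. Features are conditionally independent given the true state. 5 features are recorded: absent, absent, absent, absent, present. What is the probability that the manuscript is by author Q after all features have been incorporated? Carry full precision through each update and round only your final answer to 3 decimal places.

Apply Bayes' rule sequentially, carrying P(author Q) forward.
After 'absent': normaliser = 0.1·0.3500 + 0.55·0.5500 + 0.2·0.1000; P(author N) ≈ 0.0979, P(author Q) ≈ 0.8462, P(author M) ≈ 0.0559
After 'absent': normaliser = 0.1·0.0979 + 0.55·0.8462 + 0.2·0.0559; P(author N) ≈ 0.0201, P(author Q) ≈ 0.9569, P(author M) ≈ 0.0230
After 'absent': normaliser = 0.1·0.0201 + 0.55·0.9569 + 0.2·0.0230; P(author N) ≈ 0.0038, P(author Q) ≈ 0.9876, P(author M) ≈ 0.0086
After 'absent': normaliser = 0.1·0.0038 + 0.55·0.9876 + 0.2·0.0086; P(author N) ≈ 0.0007, P(author Q) ≈ 0.9961, P(author M) ≈ 0.0032
After 'present': normaliser = 0.9·0.0007 + 0.45·0.9961 + 0.8·0.0032; P(author N) ≈ 0.0014, P(author Q) ≈ 0.9930, P(author M) ≈ 0.0056

0.993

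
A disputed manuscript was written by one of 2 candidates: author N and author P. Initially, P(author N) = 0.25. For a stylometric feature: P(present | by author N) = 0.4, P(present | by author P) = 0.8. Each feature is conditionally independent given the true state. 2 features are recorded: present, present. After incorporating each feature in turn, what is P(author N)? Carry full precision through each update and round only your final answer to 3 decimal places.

After 'present': P(author N) = 0.4·0.2500 / (0.4·0.2500 + 0.8·0.7500) ≈ 0.1429
After 'present': P(author N) = 0.4·0.1429 / (0.4·0.1429 + 0.8·0.8571) ≈ 0.0769

0.077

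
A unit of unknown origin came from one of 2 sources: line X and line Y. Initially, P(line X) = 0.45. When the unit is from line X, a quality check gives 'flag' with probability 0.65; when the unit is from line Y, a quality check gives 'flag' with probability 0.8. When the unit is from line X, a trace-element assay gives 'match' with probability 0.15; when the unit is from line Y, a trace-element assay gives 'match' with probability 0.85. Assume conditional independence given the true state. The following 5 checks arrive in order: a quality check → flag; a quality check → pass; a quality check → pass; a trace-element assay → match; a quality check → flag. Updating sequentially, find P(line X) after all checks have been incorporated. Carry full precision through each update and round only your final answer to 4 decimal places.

0.2260

After a quality check='flag': P(line X) = 0.65·0.4500 / (0.65·0.4500 + 0.8·0.5500) ≈ 0.3993
After a quality check='pass': P(line X) = 0.35·0.3993 / (0.35·0.3993 + 0.2·0.6007) ≈ 0.5378
After a quality check='pass': P(line X) = 0.35·0.5378 / (0.35·0.5378 + 0.2·0.4622) ≈ 0.6706
After a trace-element assay='match': P(line X) = 0.15·0.6706 / (0.15·0.6706 + 0.85·0.3294) ≈ 0.2643
After a quality check='flag': P(line X) = 0.65·0.2643 / (0.65·0.2643 + 0.8·0.7357) ≈ 0.2260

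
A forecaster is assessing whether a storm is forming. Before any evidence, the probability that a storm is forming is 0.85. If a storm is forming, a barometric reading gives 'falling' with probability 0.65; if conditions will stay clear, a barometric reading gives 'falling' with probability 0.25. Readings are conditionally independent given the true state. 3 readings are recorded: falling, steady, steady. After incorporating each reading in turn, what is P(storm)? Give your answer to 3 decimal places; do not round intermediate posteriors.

After 'falling': P(storm) = 0.65·0.8500 / (0.65·0.8500 + 0.25·0.1500) ≈ 0.9364
After 'steady': P(storm) = 0.35·0.9364 / (0.35·0.9364 + 0.75·0.0636) ≈ 0.8730
After 'steady': P(storm) = 0.35·0.8730 / (0.35·0.8730 + 0.75·0.1270) ≈ 0.7624

0.762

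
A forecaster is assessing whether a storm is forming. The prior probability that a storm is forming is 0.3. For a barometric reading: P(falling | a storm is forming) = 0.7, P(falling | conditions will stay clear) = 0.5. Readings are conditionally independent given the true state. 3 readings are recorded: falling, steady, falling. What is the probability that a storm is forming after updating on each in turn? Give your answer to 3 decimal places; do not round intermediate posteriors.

Each posterior becomes the prior for the next update.
After 'falling': P(storm) = 0.7·0.3000 / (0.7·0.3000 + 0.5·0.7000) ≈ 0.3750
After 'steady': P(storm) = 0.3·0.3750 / (0.3·0.3750 + 0.5·0.6250) ≈ 0.2647
After 'falling': P(storm) = 0.7·0.2647 / (0.7·0.2647 + 0.5·0.7353) ≈ 0.3351

0.335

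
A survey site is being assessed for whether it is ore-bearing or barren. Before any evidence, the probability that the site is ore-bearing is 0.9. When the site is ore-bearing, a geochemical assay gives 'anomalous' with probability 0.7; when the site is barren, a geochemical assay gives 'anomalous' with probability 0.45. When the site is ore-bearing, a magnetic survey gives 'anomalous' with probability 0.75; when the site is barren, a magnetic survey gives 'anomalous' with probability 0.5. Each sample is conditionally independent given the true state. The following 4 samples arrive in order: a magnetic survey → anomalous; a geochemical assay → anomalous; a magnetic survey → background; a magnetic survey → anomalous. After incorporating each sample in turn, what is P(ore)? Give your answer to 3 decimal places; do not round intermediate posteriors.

After a magnetic survey='anomalous': P(ore) = 0.75·0.9000 / (0.75·0.9000 + 0.5·0.1000) ≈ 0.9310
After a geochemical assay='anomalous': P(ore) = 0.7·0.9310 / (0.7·0.9310 + 0.45·0.0690) ≈ 0.9545
After a magnetic survey='background': P(ore) = 0.25·0.9545 / (0.25·0.9545 + 0.5·0.0455) ≈ 0.9130
After a magnetic survey='anomalous': P(ore) = 0.75·0.9130 / (0.75·0.9130 + 0.5·0.0870) ≈ 0.9403

0.940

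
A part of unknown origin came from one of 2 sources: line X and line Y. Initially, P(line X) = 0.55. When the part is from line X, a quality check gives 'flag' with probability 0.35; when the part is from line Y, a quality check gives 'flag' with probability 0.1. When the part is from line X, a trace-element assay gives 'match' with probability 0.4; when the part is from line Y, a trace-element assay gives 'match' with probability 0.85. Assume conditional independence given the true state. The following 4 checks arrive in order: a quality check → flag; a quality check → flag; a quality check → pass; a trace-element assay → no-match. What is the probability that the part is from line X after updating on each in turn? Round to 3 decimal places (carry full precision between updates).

0.977

After a quality check='flag': P(line X) = 0.35·0.5500 / (0.35·0.5500 + 0.1·0.4500) ≈ 0.8105
After a quality check='flag': P(line X) = 0.35·0.8105 / (0.35·0.8105 + 0.1·0.1895) ≈ 0.9374
After a quality check='pass': P(line X) = 0.65·0.9374 / (0.65·0.9374 + 0.9·0.0626) ≈ 0.9153
After a trace-element assay='no-match': P(line X) = 0.6·0.9153 / (0.6·0.9153 + 0.15·0.0847) ≈ 0.9774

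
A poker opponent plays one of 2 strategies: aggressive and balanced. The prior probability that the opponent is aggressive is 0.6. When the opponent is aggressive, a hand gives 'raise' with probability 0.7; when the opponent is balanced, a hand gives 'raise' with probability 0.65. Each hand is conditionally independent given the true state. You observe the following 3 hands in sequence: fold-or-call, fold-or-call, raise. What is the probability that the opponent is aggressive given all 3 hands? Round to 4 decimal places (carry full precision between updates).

0.5427

After 'fold-or-call': P(aggressive) = 0.3·0.6000 / (0.3·0.6000 + 0.35·0.4000) ≈ 0.5625
After 'fold-or-call': P(aggressive) = 0.3·0.5625 / (0.3·0.5625 + 0.35·0.4375) ≈ 0.5243
After 'raise': P(aggressive) = 0.7·0.5243 / (0.7·0.5243 + 0.65·0.4757) ≈ 0.5427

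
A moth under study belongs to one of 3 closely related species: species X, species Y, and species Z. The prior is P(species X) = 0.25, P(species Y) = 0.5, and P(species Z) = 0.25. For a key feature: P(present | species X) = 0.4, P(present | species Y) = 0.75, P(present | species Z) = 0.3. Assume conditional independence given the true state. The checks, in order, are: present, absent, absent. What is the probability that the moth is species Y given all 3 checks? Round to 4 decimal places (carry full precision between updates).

0.2437

Each posterior becomes the prior for the next update.
After 'present': normaliser = 0.4·0.2500 + 0.75·0.5000 + 0.3·0.2500; P(species X) ≈ 0.1818, P(species Y) ≈ 0.6818, P(species Z) ≈ 0.1364
After 'absent': normaliser = 0.6·0.1818 + 0.25·0.6818 + 0.7·0.1364; P(species X) ≈ 0.2909, P(species Y) ≈ 0.4545, P(species Z) ≈ 0.2545
After 'absent': normaliser = 0.6·0.2909 + 0.25·0.4545 + 0.7·0.2545; P(species X) ≈ 0.3743, P(species Y) ≈ 0.2437, P(species Z) ≈ 0.3821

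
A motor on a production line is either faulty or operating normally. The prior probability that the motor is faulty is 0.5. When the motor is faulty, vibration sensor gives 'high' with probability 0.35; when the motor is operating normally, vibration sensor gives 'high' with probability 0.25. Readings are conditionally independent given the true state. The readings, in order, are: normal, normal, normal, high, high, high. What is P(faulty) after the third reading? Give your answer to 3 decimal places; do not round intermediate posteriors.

After 'normal': P(faulty) = 0.65·0.5000 / (0.65·0.5000 + 0.75·0.5000) ≈ 0.4643
After 'normal': P(faulty) = 0.65·0.4643 / (0.65·0.4643 + 0.75·0.5357) ≈ 0.4289
After 'normal': P(faulty) = 0.65·0.4289 / (0.65·0.4289 + 0.75·0.5711) ≈ 0.3943

0.394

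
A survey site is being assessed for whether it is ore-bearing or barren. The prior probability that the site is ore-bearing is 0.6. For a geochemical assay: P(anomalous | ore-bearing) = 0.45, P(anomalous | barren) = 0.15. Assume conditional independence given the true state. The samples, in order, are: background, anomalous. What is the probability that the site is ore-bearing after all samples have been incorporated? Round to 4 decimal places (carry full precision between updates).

Each posterior becomes the prior for the next update.
After 'background': P(ore) = 0.55·0.6000 / (0.55·0.6000 + 0.85·0.4000) ≈ 0.4925
After 'anomalous': P(ore) = 0.45·0.4925 / (0.45·0.4925 + 0.15·0.5075) ≈ 0.7444

0.7444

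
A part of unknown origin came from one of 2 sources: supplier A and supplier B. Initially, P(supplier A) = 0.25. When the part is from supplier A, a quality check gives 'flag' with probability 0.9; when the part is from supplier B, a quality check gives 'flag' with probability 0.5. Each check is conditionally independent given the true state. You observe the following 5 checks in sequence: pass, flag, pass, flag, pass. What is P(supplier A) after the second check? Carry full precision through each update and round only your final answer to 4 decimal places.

0.1071

After 'pass': P(supplier A) = 0.1·0.2500 / (0.1·0.2500 + 0.5·0.7500) ≈ 0.0625
After 'flag': P(supplier A) = 0.9·0.0625 / (0.9·0.0625 + 0.5·0.9375) ≈ 0.1071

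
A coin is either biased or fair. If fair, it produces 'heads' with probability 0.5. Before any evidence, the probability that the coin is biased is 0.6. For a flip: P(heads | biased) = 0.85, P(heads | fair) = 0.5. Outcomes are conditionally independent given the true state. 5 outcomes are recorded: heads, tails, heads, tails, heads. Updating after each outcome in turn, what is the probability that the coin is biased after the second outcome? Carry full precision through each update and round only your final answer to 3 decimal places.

After 'heads': P(biased) = 0.85·0.6000 / (0.85·0.6000 + 0.5·0.4000) ≈ 0.7183
After 'tails': P(biased) = 0.15·0.7183 / (0.15·0.7183 + 0.5·0.2817) ≈ 0.4334

0.433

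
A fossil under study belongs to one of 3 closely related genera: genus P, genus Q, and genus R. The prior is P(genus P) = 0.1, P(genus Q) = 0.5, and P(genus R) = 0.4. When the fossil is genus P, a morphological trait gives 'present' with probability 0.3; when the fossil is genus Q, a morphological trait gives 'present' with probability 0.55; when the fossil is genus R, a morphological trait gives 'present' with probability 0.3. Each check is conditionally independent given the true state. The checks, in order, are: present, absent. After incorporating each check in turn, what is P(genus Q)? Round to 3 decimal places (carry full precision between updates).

Apply Bayes' rule sequentially, carrying P(genus Q) forward.
After 'present': normaliser = 0.3·0.1000 + 0.55·0.5000 + 0.3·0.4000; P(genus P) ≈ 0.0706, P(genus Q) ≈ 0.6471, P(genus R) ≈ 0.2824
After 'absent': normaliser = 0.7·0.0706 + 0.45·0.6471 + 0.7·0.2824; P(genus P) ≈ 0.0918, P(genus Q) ≈ 0.5410, P(genus R) ≈ 0.3672

0.541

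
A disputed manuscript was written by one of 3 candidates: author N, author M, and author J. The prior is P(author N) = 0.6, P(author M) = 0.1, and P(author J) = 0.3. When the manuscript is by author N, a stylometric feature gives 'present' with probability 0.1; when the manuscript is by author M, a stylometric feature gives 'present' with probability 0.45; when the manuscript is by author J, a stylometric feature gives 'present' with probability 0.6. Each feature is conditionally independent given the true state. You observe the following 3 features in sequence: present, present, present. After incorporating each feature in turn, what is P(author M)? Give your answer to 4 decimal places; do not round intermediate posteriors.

After 'present': normaliser = 0.1·0.6000 + 0.45·0.1000 + 0.6·0.3000; P(author N) ≈ 0.2105, P(author M) ≈ 0.1579, P(author J) ≈ 0.6316
After 'present': normaliser = 0.1·0.2105 + 0.45·0.1579 + 0.6·0.6316; P(author N) ≈ 0.0447, P(author M) ≈ 0.1508, P(author J) ≈ 0.8045
After 'present': normaliser = 0.1·0.0447 + 0.45·0.1508 + 0.6·0.8045; P(author N) ≈ 0.0081, P(author M) ≈ 0.1223, P(author J) ≈ 0.8697

0.1223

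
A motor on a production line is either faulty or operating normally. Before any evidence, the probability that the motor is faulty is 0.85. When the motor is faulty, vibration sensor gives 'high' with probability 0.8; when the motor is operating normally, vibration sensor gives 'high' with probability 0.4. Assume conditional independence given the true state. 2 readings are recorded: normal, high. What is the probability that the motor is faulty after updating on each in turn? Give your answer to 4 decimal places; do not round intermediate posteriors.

Each posterior becomes the prior for the next update.
After 'normal': P(faulty) = 0.2·0.8500 / (0.2·0.8500 + 0.6·0.1500) ≈ 0.6538
After 'high': P(faulty) = 0.8·0.6538 / (0.8·0.6538 + 0.4·0.3462) ≈ 0.7907

0.7907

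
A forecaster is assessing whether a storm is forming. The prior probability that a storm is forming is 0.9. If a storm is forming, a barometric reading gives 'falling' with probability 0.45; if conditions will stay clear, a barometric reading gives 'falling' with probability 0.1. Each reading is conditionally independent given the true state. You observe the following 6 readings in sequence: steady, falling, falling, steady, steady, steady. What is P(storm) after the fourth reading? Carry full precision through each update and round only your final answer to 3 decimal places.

After 'steady': P(storm) = 0.55·0.9000 / (0.55·0.9000 + 0.9·0.1000) ≈ 0.8462
After 'falling': P(storm) = 0.45·0.8462 / (0.45·0.8462 + 0.1·0.1538) ≈ 0.9612
After 'falling': P(storm) = 0.45·0.9612 / (0.45·0.9612 + 0.1·0.0388) ≈ 0.9911
After 'steady': P(storm) = 0.55·0.9911 / (0.55·0.9911 + 0.9·0.0089) ≈ 0.9855

0.986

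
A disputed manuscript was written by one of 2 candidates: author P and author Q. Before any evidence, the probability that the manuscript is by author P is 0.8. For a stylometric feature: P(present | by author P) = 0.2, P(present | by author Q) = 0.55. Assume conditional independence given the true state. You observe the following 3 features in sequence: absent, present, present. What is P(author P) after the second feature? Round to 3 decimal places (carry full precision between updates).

After 'absent': P(author P) = 0.8·0.8000 / (0.8·0.8000 + 0.45·0.2000) ≈ 0.8767
After 'present': P(author P) = 0.2·0.8767 / (0.2·0.8767 + 0.55·0.1233) ≈ 0.7211

0.721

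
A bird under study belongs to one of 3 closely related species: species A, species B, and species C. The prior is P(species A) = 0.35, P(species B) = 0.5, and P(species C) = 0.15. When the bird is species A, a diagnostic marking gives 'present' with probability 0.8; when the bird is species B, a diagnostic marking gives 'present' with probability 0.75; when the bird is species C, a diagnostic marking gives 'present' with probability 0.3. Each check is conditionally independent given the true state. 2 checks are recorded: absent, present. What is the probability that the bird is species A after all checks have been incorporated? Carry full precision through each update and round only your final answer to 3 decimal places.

After 'absent': normaliser = 0.2·0.3500 + 0.25·0.5000 + 0.7·0.1500; P(species A) ≈ 0.2333, P(species B) ≈ 0.4167, P(species C) ≈ 0.3500
After 'present': normaliser = 0.8·0.2333 + 0.75·0.4167 + 0.3·0.3500; P(species A) ≈ 0.3090, P(species B) ≈ 0.5172, P(species C) ≈ 0.1738

0.309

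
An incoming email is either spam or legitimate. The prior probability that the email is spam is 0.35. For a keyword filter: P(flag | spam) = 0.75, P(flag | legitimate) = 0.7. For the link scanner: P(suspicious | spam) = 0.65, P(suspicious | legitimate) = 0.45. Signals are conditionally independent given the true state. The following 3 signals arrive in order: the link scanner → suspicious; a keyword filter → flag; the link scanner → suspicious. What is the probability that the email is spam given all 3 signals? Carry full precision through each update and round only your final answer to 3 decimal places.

0.546

Each posterior becomes the prior for the next update.
After the link scanner='suspicious': P(spam) = 0.65·0.3500 / (0.65·0.3500 + 0.45·0.6500) ≈ 0.4375
After a keyword filter='flag': P(spam) = 0.75·0.4375 / (0.75·0.4375 + 0.7·0.5625) ≈ 0.4545
After the link scanner='suspicious': P(spam) = 0.65·0.4545 / (0.65·0.4545 + 0.45·0.5455) ≈ 0.5462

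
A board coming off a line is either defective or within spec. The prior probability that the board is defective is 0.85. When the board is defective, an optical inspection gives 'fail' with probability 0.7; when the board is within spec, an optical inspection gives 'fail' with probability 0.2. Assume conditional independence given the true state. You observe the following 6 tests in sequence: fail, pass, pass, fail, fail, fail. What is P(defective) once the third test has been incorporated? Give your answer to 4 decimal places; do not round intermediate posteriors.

0.7361

After 'fail': P(defective) = 0.7·0.8500 / (0.7·0.8500 + 0.2·0.1500) ≈ 0.9520
After 'pass': P(defective) = 0.3·0.9520 / (0.3·0.9520 + 0.8·0.0480) ≈ 0.8815
After 'pass': P(defective) = 0.3·0.8815 / (0.3·0.8815 + 0.8·0.1185) ≈ 0.7361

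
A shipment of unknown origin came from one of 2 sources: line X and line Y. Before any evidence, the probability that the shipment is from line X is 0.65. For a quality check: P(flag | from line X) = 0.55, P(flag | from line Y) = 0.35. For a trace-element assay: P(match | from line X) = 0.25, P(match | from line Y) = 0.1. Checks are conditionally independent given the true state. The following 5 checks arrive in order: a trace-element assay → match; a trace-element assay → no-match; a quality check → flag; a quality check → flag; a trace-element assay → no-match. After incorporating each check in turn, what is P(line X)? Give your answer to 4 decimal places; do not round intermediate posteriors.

0.8884

Apply Bayes' rule sequentially, carrying P(line X) forward.
After a trace-element assay='match': P(line X) = 0.25·0.6500 / (0.25·0.6500 + 0.1·0.3500) ≈ 0.8228
After a trace-element assay='no-match': P(line X) = 0.75·0.8228 / (0.75·0.8228 + 0.9·0.1772) ≈ 0.7946
After a quality check='flag': P(line X) = 0.55·0.7946 / (0.55·0.7946 + 0.35·0.2054) ≈ 0.8588
After a quality check='flag': P(line X) = 0.55·0.8588 / (0.55·0.8588 + 0.35·0.1412) ≈ 0.9053
After a trace-element assay='no-match': P(line X) = 0.75·0.9053 / (0.75·0.9053 + 0.9·0.0947) ≈ 0.8884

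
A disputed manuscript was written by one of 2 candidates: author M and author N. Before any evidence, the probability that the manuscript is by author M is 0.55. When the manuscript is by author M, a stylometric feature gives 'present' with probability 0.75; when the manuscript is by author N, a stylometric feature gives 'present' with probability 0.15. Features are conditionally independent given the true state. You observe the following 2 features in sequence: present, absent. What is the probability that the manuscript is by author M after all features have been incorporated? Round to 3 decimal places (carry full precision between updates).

0.643

After 'present': P(author M) = 0.75·0.5500 / (0.75·0.5500 + 0.15·0.4500) ≈ 0.8594
After 'absent': P(author M) = 0.25·0.8594 / (0.25·0.8594 + 0.85·0.1406) ≈ 0.6425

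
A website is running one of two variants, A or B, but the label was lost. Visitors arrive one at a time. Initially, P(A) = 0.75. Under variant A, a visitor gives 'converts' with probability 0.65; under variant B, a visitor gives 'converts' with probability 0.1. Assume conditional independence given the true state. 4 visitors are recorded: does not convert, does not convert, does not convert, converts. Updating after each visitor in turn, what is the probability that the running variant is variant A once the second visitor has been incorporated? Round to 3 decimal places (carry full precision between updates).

0.312

After 'does not convert': P(A) = 0.35·0.7500 / (0.35·0.7500 + 0.9·0.2500) ≈ 0.5385
After 'does not convert': P(A) = 0.35·0.5385 / (0.35·0.5385 + 0.9·0.4615) ≈ 0.3121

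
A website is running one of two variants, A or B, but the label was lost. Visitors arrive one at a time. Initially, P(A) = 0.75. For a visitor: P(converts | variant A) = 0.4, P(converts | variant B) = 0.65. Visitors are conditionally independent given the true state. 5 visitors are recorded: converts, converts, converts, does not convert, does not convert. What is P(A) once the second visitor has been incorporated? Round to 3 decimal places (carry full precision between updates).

After 'converts': P(A) = 0.4·0.7500 / (0.4·0.7500 + 0.65·0.2500) ≈ 0.6486
After 'converts': P(A) = 0.4·0.6486 / (0.4·0.6486 + 0.65·0.3514) ≈ 0.5319

0.532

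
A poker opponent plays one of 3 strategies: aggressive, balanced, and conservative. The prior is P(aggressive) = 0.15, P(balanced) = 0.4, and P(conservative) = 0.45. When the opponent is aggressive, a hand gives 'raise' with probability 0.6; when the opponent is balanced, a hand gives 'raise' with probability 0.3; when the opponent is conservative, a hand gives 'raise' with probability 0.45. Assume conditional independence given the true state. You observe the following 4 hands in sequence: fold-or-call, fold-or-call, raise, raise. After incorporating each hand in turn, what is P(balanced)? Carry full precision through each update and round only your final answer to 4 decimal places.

0.3276

Apply Bayes' rule sequentially, carrying P(balanced) forward.
After 'fold-or-call': normaliser = 0.4·0.1500 + 0.7·0.4000 + 0.55·0.4500; P(aggressive) ≈ 0.1021, P(balanced) ≈ 0.4766, P(conservative) ≈ 0.4213
After 'fold-or-call': normaliser = 0.4·0.1021 + 0.7·0.4766 + 0.55·0.4213; P(aggressive) ≈ 0.0674, P(balanced) ≈ 0.5504, P(conservative) ≈ 0.3822
After 'raise': normaliser = 0.6·0.0674 + 0.3·0.5504 + 0.45·0.3822; P(aggressive) ≈ 0.1071, P(balanced) ≈ 0.4373, P(conservative) ≈ 0.4556
After 'raise': normaliser = 0.6·0.1071 + 0.3·0.4373 + 0.45·0.4556; P(aggressive) ≈ 0.1605, P(balanced) ≈ 0.3276, P(conservative) ≈ 0.5119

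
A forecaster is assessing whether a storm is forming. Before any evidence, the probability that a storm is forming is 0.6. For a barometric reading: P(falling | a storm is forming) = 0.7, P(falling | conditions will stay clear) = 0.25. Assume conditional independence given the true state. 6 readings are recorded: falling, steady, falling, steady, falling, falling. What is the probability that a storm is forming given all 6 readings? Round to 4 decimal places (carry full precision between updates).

After 'falling': P(storm) = 0.7·0.6000 / (0.7·0.6000 + 0.25·0.4000) ≈ 0.8077
After 'steady': P(storm) = 0.3·0.8077 / (0.3·0.8077 + 0.75·0.1923) ≈ 0.6269
After 'falling': P(storm) = 0.7·0.6269 / (0.7·0.6269 + 0.25·0.3731) ≈ 0.8247
After 'steady': P(storm) = 0.3·0.8247 / (0.3·0.8247 + 0.75·0.1753) ≈ 0.6530
After 'falling': P(storm) = 0.7·0.6530 / (0.7·0.6530 + 0.25·0.3470) ≈ 0.8405
After 'falling': P(storm) = 0.7·0.8405 / (0.7·0.8405 + 0.25·0.1595) ≈ 0.9365

0.9365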